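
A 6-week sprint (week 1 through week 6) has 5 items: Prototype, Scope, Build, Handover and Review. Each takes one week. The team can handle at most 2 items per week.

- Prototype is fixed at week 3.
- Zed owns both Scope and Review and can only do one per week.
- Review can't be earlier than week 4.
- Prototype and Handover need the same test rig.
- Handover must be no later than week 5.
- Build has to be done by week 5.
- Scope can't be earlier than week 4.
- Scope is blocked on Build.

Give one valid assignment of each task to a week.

Scope in week 4; Prototype in week 3; Build in week 1; Review in week 5; Handover in week 1

Checking: Build(week 1) before Scope(week 4); Scope(week 4) != Review(week 5); Prototype(week 3) != Handover(week 1); Build=week 1 in [week 1,week 5]; Review=week 5 in [week 4,week 6]; Scope=week 4 in [week 4,week 6]; Handover=week 1 in [week 1,week 5]; Prototype=week 3 in [week 3,week 3]; max 2 per week (cap 2).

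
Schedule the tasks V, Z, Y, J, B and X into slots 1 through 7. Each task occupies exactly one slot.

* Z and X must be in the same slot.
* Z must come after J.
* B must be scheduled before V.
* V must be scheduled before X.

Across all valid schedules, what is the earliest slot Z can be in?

3

Z must be in the same slot as X, which can't be before 3, so Z is at least 3.
Z at 3 is achievable: Y in 1, J in 1, X in 3, V in 2, Z in 3, B in 1.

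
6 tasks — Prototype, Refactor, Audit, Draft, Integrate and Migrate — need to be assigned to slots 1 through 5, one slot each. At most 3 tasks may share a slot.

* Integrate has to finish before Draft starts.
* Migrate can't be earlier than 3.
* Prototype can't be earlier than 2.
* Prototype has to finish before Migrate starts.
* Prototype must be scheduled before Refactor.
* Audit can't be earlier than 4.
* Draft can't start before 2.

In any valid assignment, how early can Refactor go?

3

Precedence pushes Refactor to at least 3.
Refactor at 3 is achievable: Refactor in 3; Audit in 4; Draft in 2; Migrate in 3; Integrate in 1; Prototype in 2.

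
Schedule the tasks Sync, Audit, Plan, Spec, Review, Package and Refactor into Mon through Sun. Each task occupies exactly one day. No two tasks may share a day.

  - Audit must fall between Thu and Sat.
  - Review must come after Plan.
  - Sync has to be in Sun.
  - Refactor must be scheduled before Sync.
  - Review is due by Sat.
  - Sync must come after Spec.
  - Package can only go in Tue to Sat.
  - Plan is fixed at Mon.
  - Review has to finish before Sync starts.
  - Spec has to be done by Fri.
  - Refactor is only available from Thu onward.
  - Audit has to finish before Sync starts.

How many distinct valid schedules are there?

32

Splitting on Audit: it can be Thu (10), Fri (10), Sat (12). Listing each branch's schedules as (Sync, Plan, Spec, Review, Package, Refactor):
Audit=Thu: (Sun,Mon,Tue,Wed,Fri,Sat) (Sun,Mon,Tue,Wed,Sat,Fri) (Sun,Mon,Tue,Fri,Wed,Sat) (Sun,Mon,Tue,Sat,Wed,Fri) (Sun,Mon,Wed,Tue,Fri,Sat) (Sun,Mon,Wed,Tue,Sat,Fri) (Sun,Mon,Wed,Fri,Tue,Sat) (Sun,Mon,Wed,Sat,Tue,Fri) (Sun,Mon,Fri,Tue,Wed,Sat) (Sun,Mon,Fri,Wed,Tue,Sat) — 10.
Audit=Fri: (Sun,Mon,Tue,Wed,Thu,Sat) (Sun,Mon,Tue,Wed,Sat,Thu) (Sun,Mon,Tue,Thu,Wed,Sat) (Sun,Mon,Tue,Sat,Wed,Thu) (Sun,Mon,Wed,Tue,Thu,Sat) (Sun,Mon,Wed,Tue,Sat,Thu) (Sun,Mon,Wed,Thu,Tue,Sat) (Sun,Mon,Wed,Sat,Tue,Thu) (Sun,Mon,Thu,Tue,Wed,Sat) (Sun,Mon,Thu,Wed,Tue,Sat) — 10.
Audit=Sat: (Sun,Mon,Tue,Wed,Thu,Fri) (Sun,Mon,Tue,Wed,Fri,Thu) (Sun,Mon,Tue,Thu,Wed,Fri) (Sun,Mon,Tue,Fri,Wed,Thu) (Sun,Mon,Wed,Tue,Thu,Fri) (Sun,Mon,Wed,Tue,Fri,Thu) (Sun,Mon,Wed,Thu,Tue,Fri) (Sun,Mon,Wed,Fri,Tue,Thu) (Sun,Mon,Thu,Tue,Wed,Fri) (Sun,Mon,Thu,Wed,Tue,Fri) (Sun,Mon,Fri,Tue,Wed,Thu) (Sun,Mon,Fri,Wed,Tue,Thu) — 12.
Summing: 10 + 10 + 12 = 32.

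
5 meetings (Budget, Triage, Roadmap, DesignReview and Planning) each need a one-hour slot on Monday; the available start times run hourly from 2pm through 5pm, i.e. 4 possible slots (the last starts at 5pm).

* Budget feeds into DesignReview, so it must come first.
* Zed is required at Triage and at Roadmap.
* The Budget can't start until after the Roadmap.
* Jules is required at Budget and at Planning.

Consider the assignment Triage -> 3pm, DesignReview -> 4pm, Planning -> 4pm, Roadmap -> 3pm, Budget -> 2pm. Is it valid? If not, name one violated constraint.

Budget feeds into DesignReview, so it must come first — holds.
The Budget can't start until after the Roadmap — violated.
Zed is required at Triage and at Roadmap — violated.
Jules is required at Budget and at Planning — holds.

Invalid. The Budget can't start until after the Roadmap.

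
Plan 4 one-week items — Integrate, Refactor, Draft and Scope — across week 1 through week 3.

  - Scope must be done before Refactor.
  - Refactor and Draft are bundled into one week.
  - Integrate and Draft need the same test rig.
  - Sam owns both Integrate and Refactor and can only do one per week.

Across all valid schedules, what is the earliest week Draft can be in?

week 2

Draft must be in the same week as Refactor, which can't be before week 2, so Draft is at least week 2.
Draft at week 2 is achievable: Draft in week 2; Integrate in week 1; Scope in week 1; Refactor in week 2.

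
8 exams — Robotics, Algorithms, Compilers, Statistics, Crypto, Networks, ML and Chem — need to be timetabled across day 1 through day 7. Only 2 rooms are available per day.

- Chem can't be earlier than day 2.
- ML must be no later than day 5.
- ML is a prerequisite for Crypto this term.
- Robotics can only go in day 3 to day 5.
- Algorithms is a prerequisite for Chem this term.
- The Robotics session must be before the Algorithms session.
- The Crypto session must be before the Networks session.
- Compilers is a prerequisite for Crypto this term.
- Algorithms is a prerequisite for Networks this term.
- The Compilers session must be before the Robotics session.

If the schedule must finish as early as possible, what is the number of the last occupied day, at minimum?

day 5

The precedence chain requires at least 4 distinct days.
With at most 2 per day and 8 exams, at least 4 days are needed.
Propagating the time windows through the other constraints, Networks can't land before day 5, so the schedule must run through at least day 5.
5 works (last occupied day: day 5): for example ML -> day 1; Crypto -> day 2; Robotics -> day 3; Networks -> day 5; Statistics -> day 2; Chem -> day 5; Algorithms -> day 4; Compilers -> day 1.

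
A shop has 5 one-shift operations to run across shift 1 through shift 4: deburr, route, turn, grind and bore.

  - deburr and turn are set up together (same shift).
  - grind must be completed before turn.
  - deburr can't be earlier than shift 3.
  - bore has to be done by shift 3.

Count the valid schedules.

60

Splitting on deburr: it can be shift 3 (24), shift 4 (36). Listing each branch's schedules as (route, turn, grind, bore) by shift number:
deburr=shift 3: (1,3,1,1) (1,3,1,2) (1,3,1,3) (1,3,2,1) (1,3,2,2) (1,3,2,3) (2,3,1,1) (2,3,1,2) (2,3,1,3) (2,3,2,1) (2,3,2,2) (2,3,2,3) (3,3,1,1) (3,3,1,2) (3,3,1,3) (3,3,2,1) (3,3,2,2) (3,3,2,3) (4,3,1,1) (4,3,1,2) (4,3,1,3) (4,3,2,1) (4,3,2,2) (4,3,2,3) — 24.
deburr=shift 4: (1,4,1,1) (1,4,1,2) (1,4,1,3) (1,4,2,1) (1,4,2,2) (1,4,2,3) (1,4,3,1) (1,4,3,2) (1,4,3,3) (2,4,1,1) (2,4,1,2) (2,4,1,3) (2,4,2,1) (2,4,2,2) (2,4,2,3) (2,4,3,1) (2,4,3,2) (2,4,3,3) (3,4,1,1) (3,4,1,2) (3,4,1,3) (3,4,2,1) (3,4,2,2) (3,4,2,3) (3,4,3,1) (3,4,3,2) (3,4,3,3) (4,4,1,1) (4,4,1,2) (4,4,1,3) (4,4,2,1) (4,4,2,2) (4,4,2,3) (4,4,3,1) (4,4,3,2) (4,4,3,3) — 36.
Summing: 24 + 36 = 60.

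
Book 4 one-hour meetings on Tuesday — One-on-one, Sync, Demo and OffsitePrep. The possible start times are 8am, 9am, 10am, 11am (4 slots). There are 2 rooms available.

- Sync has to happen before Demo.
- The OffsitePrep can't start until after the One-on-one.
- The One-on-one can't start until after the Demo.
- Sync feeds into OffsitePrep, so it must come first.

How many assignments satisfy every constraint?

Enumerating: Demo in 9am, OffsitePrep in 11am, Sync in 8am, One-on-one in 10am.

1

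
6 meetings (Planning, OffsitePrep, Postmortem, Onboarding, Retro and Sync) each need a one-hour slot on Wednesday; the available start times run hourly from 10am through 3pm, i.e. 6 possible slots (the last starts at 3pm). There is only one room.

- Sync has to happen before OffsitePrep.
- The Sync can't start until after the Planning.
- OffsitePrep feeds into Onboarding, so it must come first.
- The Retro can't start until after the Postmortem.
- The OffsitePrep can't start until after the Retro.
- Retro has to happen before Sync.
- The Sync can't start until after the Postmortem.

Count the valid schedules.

3

Enumerating: Retro=11am; Postmortem=10am; Planning=12pm; OffsitePrep=2pm; Sync=1pm; Onboarding=3pm | OffsitePrep=2pm, Planning=11am, Postmortem=10am, Retro=12pm, Sync=1pm, Onboarding=3pm | Sync=1pm; Planning=10am; Retro=12pm; Postmortem=11am; OffsitePrep=2pm; Onboarding=3pm.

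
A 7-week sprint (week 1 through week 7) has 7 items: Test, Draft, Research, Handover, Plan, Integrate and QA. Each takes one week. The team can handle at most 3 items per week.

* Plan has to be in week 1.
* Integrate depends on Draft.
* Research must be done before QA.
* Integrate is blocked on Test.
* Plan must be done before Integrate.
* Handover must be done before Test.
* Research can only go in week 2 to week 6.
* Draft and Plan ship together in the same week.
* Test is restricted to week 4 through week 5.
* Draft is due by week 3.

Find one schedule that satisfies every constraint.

Test=week 4; Integrate=week 5; Draft=week 1; QA=week 3; Plan=week 1; Handover=week 1; Research=week 2

Checking: Research(week 2) before QA(week 3); Draft(week 1) before Integrate(week 5); Test(week 4) before Integrate(week 5); Handover(week 1) before Test(week 4); Plan(week 1) before Integrate(week 5); Draft = Plan = week 1; Test=week 4 in [week 4,week 5]; Research=week 2 in [week 2,week 6]; Plan=week 1 in [week 1,week 1]; Draft=week 1 in [week 1,week 3]; max 3 per week (cap 3).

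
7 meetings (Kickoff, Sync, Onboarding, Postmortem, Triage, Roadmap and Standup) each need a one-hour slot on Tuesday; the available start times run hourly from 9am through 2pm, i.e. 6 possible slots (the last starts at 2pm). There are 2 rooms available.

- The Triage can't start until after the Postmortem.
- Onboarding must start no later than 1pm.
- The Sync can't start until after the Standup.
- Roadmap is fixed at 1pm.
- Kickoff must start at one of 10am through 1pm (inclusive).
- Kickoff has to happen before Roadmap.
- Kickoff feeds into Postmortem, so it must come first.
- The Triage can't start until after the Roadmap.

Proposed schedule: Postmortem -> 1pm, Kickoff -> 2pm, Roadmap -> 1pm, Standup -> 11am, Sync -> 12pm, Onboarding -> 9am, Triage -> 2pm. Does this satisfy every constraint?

Invalid. Kickoff must start at one of 10am through 1pm (inclusive).

The Triage can't start until after the Postmortem — holds.
The Sync can't start until after the Standup — holds.
Kickoff has to happen before Roadmap — violated.
There are 2 rooms available — holds.
Roadmap is fixed at 1pm — holds.
Onboarding must start no later than 1pm — holds.
The Triage can't start until after the Roadmap — holds.
Kickoff must start at one of 10am through 1pm (inclusive) — violated.
Kickoff feeds into Postmortem, so it must come first — violated.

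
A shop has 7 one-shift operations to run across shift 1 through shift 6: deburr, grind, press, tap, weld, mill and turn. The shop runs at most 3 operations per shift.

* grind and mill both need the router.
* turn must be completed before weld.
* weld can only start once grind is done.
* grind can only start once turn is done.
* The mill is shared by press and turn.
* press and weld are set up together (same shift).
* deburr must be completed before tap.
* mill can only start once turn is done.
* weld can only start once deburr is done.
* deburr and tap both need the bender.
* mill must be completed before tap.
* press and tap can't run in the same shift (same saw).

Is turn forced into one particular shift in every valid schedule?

No

turn can be shift 1 (e.g. tap=shift 4; weld=shift 3; grind=shift 2; press=shift 3; mill=shift 3; turn=shift 1; deburr=shift 1) or shift 2 (e.g. mill=shift 4; deburr=shift 1; press=shift 4; weld=shift 4; tap=shift 5; turn=shift 2; grind=shift 3).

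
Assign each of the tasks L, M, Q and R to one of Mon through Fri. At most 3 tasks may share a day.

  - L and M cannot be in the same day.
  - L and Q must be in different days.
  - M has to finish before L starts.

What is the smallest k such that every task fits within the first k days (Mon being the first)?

2 days

The precedence chain requires at least 2 distinct days.
With at most 3 per day and 4 tasks, at least 2 days are needed.
2 works (last occupied day: Tue): for example L in Tue; Q in Mon; M in Mon; R in Mon.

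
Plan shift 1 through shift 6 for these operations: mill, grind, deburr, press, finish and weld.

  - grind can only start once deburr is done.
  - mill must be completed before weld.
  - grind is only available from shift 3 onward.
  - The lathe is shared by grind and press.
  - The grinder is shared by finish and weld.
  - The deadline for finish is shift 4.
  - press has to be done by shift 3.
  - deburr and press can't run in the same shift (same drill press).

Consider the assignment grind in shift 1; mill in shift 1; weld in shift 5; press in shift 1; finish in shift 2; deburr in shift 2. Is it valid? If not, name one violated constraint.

Invalid. grind is only available from shift 3 onward.

The grinder is shared by finish and weld — holds.
mill must be completed before weld — holds.
grind is only available from shift 3 onward — violated.
grind can only start once deburr is done — violated.
press has to be done by shift 3 — holds.
The lathe is shared by grind and press — violated.
deburr and press can't run in the same shift (same drill press) — holds.
The deadline for finish is shift 4 — holds.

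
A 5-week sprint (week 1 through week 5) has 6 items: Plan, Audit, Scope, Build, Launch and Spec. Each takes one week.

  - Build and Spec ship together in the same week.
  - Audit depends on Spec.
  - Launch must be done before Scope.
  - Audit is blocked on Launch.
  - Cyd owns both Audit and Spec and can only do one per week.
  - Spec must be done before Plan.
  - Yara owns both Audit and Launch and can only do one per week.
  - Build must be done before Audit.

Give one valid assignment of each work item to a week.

Build in week 1, Scope in week 2, Plan in week 2, Spec in week 1, Launch in week 1, Audit in week 2

Checking: Launch(week 1) before Audit(week 2); Launch(week 1) before Scope(week 2); Build(week 1) before Audit(week 2); Spec(week 1) before Audit(week 2); Spec(week 1) before Plan(week 2); Audit(week 2) != Spec(week 1); Audit(week 2) != Launch(week 1); Build = Spec = week 1.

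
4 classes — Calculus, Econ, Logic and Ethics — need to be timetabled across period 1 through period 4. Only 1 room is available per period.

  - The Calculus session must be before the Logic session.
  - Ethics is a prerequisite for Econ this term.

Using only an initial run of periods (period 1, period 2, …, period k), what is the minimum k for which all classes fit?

4

The precedence chain requires at least 2 distinct periods.
With at most 1 per period and 4 classes, at least 4 periods are needed.
4 works (last occupied period: period 4): for example Econ=period 3, Ethics=period 2, Logic=period 4, Calculus=period 1.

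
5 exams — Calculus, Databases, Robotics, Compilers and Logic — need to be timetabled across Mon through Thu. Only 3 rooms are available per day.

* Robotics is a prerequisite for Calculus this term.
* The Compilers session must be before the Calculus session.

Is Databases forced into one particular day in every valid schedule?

Databases can be Mon (e.g. Robotics=Mon; Calculus=Tue; Logic=Tue; Databases=Mon; Compilers=Mon) or Tue (e.g. Robotics -> Mon; Logic -> Mon; Compilers -> Mon; Databases -> Tue; Calculus -> Tue).

No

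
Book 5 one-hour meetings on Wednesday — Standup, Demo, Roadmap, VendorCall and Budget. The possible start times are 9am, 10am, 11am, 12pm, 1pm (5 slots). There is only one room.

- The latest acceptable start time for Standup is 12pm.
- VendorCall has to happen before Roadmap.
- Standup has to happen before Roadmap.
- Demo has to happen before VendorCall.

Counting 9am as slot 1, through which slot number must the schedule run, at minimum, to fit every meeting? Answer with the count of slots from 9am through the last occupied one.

The precedence chain requires at least 3 distinct slots.
With at most 1 per slot and 5 meetings, at least 5 slots are needed.
5 works (last occupied slot: 1pm): for example VendorCall=11am; Roadmap=12pm; Demo=10am; Standup=9am; Budget=1pm.

5 slots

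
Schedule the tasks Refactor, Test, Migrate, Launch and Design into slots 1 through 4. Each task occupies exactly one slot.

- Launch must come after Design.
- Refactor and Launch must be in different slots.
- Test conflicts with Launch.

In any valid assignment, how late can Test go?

4

Test at 4 is achievable: Migrate=1; Launch=2; Design=1; Test=4; Refactor=1.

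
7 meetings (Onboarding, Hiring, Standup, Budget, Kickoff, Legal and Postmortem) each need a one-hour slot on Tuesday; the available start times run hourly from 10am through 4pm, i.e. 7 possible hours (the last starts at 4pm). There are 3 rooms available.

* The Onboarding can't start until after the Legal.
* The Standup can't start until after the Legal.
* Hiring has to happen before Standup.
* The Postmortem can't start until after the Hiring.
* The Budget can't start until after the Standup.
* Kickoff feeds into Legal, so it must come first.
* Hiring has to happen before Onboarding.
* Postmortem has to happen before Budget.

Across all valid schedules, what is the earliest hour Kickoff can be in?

10am

Downstream work caps Kickoff at 1pm.
Kickoff at 10am is achievable: Budget -> 1pm, Postmortem -> 11am, Legal -> 11am, Hiring -> 10am, Onboarding -> 12pm, Kickoff -> 10am, Standup -> 12pm.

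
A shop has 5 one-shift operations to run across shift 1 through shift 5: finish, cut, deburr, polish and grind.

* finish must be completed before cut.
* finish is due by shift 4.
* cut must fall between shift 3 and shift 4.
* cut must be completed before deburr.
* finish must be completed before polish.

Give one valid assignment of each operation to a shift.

deburr=shift 4, cut=shift 3, grind=shift 1, polish=shift 2, finish=shift 1

Checking: finish(shift 1) before cut(shift 3); finish(shift 1) before polish(shift 2); cut(shift 3) before deburr(shift 4); finish=shift 1 in [shift 1,shift 4]; cut=shift 3 in [shift 3,shift 4].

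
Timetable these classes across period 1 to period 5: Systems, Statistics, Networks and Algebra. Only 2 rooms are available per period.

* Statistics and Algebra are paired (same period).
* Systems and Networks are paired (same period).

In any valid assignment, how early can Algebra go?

period 1

Algebra at period 1 is achievable: Networks -> period 2, Algebra -> period 1, Systems -> period 2, Statistics -> period 1.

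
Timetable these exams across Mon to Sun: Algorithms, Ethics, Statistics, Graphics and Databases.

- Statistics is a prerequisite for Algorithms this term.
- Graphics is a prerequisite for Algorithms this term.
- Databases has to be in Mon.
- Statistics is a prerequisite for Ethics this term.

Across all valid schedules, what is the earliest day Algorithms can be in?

Precedence pushes Algorithms to at least Tue.
Algorithms at Tue is achievable: Databases -> Mon, Ethics -> Tue, Algorithms -> Tue, Graphics -> Mon, Statistics -> Mon.

Tue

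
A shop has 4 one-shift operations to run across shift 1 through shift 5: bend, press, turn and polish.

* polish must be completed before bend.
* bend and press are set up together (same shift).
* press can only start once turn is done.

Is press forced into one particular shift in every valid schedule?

No

press can be shift 2 (e.g. bend -> shift 2, press -> shift 2, polish -> shift 1, turn -> shift 1) or shift 3 (e.g. turn -> shift 1; press -> shift 3; bend -> shift 3; polish -> shift 1).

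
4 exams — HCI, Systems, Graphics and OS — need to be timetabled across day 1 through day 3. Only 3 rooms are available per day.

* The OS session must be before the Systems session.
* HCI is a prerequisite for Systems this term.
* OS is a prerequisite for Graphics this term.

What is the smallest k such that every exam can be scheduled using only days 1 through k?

The precedence chain requires at least 2 distinct days.
With at most 3 per day and 4 exams, at least 2 days are needed.
2 works (last occupied day: day 2): for example OS=day 1; Systems=day 2; Graphics=day 2; HCI=day 1.

2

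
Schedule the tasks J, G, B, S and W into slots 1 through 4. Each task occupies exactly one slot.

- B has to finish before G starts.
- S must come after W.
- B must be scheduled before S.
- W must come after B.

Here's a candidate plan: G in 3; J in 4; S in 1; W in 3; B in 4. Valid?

B has to finish before G starts — violated.
S must come after W — violated.
W must come after B — violated.
B must be scheduled before S — violated.

No. B must be scheduled before S is not satisfied.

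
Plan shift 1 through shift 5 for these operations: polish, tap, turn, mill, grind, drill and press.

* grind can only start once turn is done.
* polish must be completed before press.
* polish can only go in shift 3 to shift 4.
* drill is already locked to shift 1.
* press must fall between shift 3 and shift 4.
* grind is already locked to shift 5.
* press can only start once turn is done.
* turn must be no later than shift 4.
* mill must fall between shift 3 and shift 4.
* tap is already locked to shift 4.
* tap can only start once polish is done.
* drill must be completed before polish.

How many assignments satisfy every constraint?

Splitting on turn: it can be shift 1 (2), shift 2 (2), shift 3 (2). Listing each branch's schedules as (polish, tap, mill, grind, drill, press) by shift number:
turn=shift 1: (3,4,3,5,1,4) (3,4,4,5,1,4) — 2.
turn=shift 2: (3,4,3,5,1,4) (3,4,4,5,1,4) — 2.
turn=shift 3: (3,4,3,5,1,4) (3,4,4,5,1,4) — 2.
Summing: 2 + 2 + 2 = 6.

6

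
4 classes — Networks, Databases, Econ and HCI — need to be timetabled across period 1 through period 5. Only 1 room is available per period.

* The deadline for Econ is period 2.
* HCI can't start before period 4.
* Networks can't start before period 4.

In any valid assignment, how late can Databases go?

Databases at period 3 is achievable: Databases=period 3; Econ=period 1; HCI=period 5; Networks=period 4.
Nothing later works — the capacity limit rule out every period after period 3.

period 3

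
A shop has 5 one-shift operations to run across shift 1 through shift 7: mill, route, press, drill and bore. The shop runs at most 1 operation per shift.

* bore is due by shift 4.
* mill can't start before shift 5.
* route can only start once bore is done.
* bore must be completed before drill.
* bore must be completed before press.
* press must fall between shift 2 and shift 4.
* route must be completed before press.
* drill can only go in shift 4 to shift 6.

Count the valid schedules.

19

Splitting on mill: it can be shift 5 (5), shift 6 (5), shift 7 (9). Listing each branch's schedules as (route, press, drill, bore) by shift number:
mill=shift 5: (2,3,4,1) (2,3,6,1) (2,4,6,1) (3,4,6,1) (3,4,6,2) — 5.
mill=shift 6: (2,3,4,1) (2,3,5,1) (2,4,5,1) (3,4,5,1) (3,4,5,2) — 5.
mill=shift 7: (2,3,4,1) (2,3,5,1) (2,3,6,1) (2,4,5,1) (2,4,6,1) (3,4,5,1) (3,4,5,2) (3,4,6,1) (3,4,6,2) — 9.
Summing: 5 + 5 + 9 = 19.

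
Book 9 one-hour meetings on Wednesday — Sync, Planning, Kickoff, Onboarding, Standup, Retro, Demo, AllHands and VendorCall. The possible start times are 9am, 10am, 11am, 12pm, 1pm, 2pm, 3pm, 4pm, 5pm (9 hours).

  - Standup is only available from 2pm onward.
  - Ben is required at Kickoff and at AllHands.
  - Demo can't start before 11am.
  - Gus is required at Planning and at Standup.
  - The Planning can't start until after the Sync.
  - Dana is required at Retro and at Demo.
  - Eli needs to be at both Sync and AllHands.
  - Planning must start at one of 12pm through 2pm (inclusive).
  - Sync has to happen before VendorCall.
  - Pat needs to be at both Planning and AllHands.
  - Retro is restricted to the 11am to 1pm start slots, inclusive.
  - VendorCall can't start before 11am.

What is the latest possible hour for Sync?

1pm

Downstream work caps Sync at 1pm.
Sync at 1pm is achievable: Standup in 3pm, Onboarding in 9am, Retro in 11am, VendorCall in 2pm, Planning in 2pm, Demo in 12pm, Sync in 1pm, AllHands in 10am, Kickoff in 9am.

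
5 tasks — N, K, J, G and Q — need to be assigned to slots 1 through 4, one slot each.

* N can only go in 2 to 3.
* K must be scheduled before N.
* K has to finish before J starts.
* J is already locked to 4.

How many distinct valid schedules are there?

Splitting on N: it can be 2 (16), 3 (32). Listing each branch's schedules as (K, J, G, Q):
N=2: (1,4,1,1) (1,4,1,2) (1,4,1,3) (1,4,1,4) (1,4,2,1) (1,4,2,2) (1,4,2,3) (1,4,2,4) (1,4,3,1) (1,4,3,2) (1,4,3,3) (1,4,3,4) (1,4,4,1) (1,4,4,2) (1,4,4,3) (1,4,4,4) — 16.
N=3: (1,4,1,1) (1,4,1,2) (1,4,1,3) (1,4,1,4) (1,4,2,1) (1,4,2,2) (1,4,2,3) (1,4,2,4) (1,4,3,1) (1,4,3,2) (1,4,3,3) (1,4,3,4) (1,4,4,1) (1,4,4,2) (1,4,4,3) (1,4,4,4) (2,4,1,1) (2,4,1,2) (2,4,1,3) (2,4,1,4) (2,4,2,1) (2,4,2,2) (2,4,2,3) (2,4,2,4) (2,4,3,1) (2,4,3,2) (2,4,3,3) (2,4,3,4) (2,4,4,1) (2,4,4,2) (2,4,4,3) (2,4,4,4) — 32.
Summing: 16 + 32 = 48.

48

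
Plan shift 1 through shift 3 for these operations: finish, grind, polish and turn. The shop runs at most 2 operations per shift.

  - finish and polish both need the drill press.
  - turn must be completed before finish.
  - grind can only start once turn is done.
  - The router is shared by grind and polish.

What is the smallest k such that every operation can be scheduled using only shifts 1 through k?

The precedence chain requires at least 2 distinct shifts.
With at most 2 per shift and 4 operations, at least 2 shifts are needed.
2 works (last occupied shift: shift 2): for example polish -> shift 1, turn -> shift 1, grind -> shift 2, finish -> shift 2.

2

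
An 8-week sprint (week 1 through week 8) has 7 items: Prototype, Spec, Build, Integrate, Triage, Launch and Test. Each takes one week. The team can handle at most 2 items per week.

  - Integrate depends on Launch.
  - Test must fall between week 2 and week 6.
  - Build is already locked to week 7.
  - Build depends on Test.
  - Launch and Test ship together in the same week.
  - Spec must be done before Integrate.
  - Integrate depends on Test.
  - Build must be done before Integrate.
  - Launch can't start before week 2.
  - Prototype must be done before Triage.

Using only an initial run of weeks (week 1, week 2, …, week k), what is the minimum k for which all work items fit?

8

The precedence chain requires at least 3 distinct weeks.
With at most 2 per week and 7 work items, at least 4 weeks are needed.
Propagating the time windows through the other constraints, Integrate can't land before week 8, so the schedule must run through at least week 8.
8 works (last occupied week: week 8): for example Triage -> week 3; Build -> week 7; Prototype -> week 1; Spec -> week 1; Test -> week 2; Launch -> week 2; Integrate -> week 8.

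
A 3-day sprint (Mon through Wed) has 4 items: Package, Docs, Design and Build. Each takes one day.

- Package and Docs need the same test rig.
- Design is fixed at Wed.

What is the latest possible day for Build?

Wed

Build at Wed is achievable: Docs -> Tue, Build -> Wed, Package -> Mon, Design -> Wed.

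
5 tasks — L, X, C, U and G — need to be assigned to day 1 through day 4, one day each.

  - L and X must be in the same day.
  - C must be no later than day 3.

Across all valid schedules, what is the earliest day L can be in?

day 1

L at day 1 is achievable: X -> day 1, L -> day 1, G -> day 1, U -> day 1, C -> day 1.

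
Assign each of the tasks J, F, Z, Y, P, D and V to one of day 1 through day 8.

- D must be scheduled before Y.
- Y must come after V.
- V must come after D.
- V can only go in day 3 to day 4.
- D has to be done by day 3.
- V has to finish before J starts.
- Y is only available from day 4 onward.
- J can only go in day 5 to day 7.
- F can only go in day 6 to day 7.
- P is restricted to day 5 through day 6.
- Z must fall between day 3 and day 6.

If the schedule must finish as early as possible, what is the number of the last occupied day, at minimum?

The precedence chain requires at least 3 distinct days.
F can't be placed before day 6, so the schedule must run through at least day 6.
6 works (last occupied day: day 6): for example V -> day 3; D -> day 1; P -> day 5; J -> day 5; F -> day 6; Z -> day 3; Y -> day 4.

6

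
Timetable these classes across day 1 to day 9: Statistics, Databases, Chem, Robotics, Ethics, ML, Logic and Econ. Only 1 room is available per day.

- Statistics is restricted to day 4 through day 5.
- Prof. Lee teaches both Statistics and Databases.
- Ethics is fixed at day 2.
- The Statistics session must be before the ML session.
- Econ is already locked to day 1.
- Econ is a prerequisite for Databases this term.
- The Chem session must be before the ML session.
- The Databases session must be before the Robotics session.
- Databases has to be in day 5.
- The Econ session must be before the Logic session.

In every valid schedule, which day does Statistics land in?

Statistics's window is day 4–day 5.
Databases is fixed at day 5, and Statistics can't share a day with Databases.
So Statistics must be day 4.

day 4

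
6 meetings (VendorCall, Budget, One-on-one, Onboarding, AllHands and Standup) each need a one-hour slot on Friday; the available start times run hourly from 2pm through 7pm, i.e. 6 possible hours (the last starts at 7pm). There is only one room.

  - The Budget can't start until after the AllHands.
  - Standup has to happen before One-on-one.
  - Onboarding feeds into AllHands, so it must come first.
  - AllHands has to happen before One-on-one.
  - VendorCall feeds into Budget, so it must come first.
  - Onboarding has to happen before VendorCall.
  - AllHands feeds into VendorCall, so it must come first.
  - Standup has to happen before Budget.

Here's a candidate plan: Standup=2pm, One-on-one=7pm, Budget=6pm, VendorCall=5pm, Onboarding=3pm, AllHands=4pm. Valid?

VendorCall feeds into Budget, so it must come first — holds.
Standup has to happen before One-on-one — holds.
Onboarding has to happen before VendorCall — holds.
The Budget can't start until after the AllHands — holds.
Onboarding feeds into AllHands, so it must come first — holds.
AllHands has to happen before One-on-one — holds.
AllHands feeds into VendorCall, so it must come first — holds.
Standup has to happen before Budget — holds.
There is only one room — holds.

Yes, all constraints hold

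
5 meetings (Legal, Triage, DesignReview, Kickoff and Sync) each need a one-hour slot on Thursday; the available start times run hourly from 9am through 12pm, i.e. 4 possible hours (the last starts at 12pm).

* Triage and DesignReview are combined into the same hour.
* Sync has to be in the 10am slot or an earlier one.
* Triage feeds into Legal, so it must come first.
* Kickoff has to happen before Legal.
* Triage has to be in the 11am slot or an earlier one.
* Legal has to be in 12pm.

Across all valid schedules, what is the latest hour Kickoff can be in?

11am

Downstream work caps Kickoff at 11am.
Kickoff at 11am is achievable: Sync -> 9am, DesignReview -> 9am, Kickoff -> 11am, Triage -> 9am, Legal -> 12pm.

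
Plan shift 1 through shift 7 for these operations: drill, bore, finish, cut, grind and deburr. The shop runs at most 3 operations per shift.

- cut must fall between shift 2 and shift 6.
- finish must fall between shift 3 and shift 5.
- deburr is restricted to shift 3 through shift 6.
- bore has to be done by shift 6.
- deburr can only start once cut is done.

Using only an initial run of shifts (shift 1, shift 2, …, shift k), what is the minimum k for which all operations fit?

3

The precedence chain requires at least 2 distinct shifts.
With at most 3 per shift and 6 operations, at least 2 shifts are needed.
finish can't be placed before shift 3, so the schedule must run through at least shift 3.
3 works (last occupied shift: shift 3): for example cut=shift 2, grind=shift 1, bore=shift 1, deburr=shift 3, finish=shift 3, drill=shift 1.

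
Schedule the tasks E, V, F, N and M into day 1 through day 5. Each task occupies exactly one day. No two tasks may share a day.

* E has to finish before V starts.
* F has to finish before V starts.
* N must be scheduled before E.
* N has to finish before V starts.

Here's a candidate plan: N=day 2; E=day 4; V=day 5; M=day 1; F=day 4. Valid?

Invalid. No two tasks may share a day.

No two tasks may share a day — violated.
F has to finish before V starts — holds.
N must be scheduled before E — holds.
E has to finish before V starts — holds.
N has to finish before V starts — holds.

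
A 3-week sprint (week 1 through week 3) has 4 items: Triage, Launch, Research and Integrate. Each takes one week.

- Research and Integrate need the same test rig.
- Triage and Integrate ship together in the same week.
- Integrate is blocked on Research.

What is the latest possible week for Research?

Downstream work caps Research at week 2.
Research at week 2 is achievable: Launch -> week 1, Integrate -> week 3, Triage -> week 3, Research -> week 2.

week 2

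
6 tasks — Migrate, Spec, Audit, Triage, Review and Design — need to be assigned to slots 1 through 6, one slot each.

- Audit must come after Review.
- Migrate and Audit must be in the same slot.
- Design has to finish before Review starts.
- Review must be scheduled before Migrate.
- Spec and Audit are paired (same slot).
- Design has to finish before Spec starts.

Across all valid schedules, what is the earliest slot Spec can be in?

Spec must be in the same slot as Migrate, which can't be before 3, so Spec is at least 3.
Spec at 3 is achievable: Spec=3, Audit=3, Review=2, Triage=1, Design=1, Migrate=3.

3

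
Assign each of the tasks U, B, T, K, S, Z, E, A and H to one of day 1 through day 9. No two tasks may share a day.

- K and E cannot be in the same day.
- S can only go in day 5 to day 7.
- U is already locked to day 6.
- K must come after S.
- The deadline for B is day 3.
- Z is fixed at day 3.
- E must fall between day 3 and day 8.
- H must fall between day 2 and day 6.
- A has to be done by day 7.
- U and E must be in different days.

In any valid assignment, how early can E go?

day 4

E is available from day 3; E's own window allows nothing later than day 8.
E at day 4 is achievable: H=day 2; T=day 9; B=day 1; S=day 5; U=day 6; A=day 7; E=day 4; K=day 8; Z=day 3.
Nothing earlier works — the conflict and capacity constraints rule out every day before day 4.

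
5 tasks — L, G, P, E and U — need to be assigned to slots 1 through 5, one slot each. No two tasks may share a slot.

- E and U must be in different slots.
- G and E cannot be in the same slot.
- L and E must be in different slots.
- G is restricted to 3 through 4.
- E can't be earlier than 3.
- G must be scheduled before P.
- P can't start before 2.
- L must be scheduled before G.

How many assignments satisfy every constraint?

Splitting on L: it can be 1 (3), 2 (3). Listing each branch's schedules as (G, P, E, U):
L=1: (3,4,5,2) (3,5,4,2) (4,5,3,2) — 3.
L=2: (3,4,5,1) (3,5,4,1) (4,5,3,1) — 3.
Summing: 3 + 3 = 6.

6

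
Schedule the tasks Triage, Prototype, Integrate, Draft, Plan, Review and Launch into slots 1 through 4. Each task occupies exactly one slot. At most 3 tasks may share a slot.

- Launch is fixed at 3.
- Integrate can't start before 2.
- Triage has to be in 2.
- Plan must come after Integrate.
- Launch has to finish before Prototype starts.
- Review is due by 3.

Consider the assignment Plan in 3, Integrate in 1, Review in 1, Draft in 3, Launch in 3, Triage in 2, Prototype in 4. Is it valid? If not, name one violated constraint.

Plan must come after Integrate — holds.
Triage has to be in 2 — holds.
Review is due by 3 — holds.
At most 3 tasks may share a slot — holds.
Launch is fixed at 3 — holds.
Launch has to finish before Prototype starts — holds.
Integrate can't start before 2 — violated.

Invalid. Integrate can't start before 2.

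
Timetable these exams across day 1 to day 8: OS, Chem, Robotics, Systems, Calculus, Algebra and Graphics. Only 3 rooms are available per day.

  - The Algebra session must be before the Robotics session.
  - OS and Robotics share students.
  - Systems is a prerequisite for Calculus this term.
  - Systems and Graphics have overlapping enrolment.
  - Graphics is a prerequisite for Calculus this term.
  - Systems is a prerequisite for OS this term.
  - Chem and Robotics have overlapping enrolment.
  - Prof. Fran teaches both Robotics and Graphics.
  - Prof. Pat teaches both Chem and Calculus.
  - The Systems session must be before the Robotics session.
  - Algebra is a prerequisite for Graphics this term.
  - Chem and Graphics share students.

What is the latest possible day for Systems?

day 6

Downstream work caps Systems at day 7.
Systems at day 6 is achievable: Chem=day 1, Robotics=day 7, Calculus=day 7, Systems=day 6, OS=day 8, Algebra=day 1, Graphics=day 2.
Nothing later works — the conflict and capacity constraints rule out every day after day 6.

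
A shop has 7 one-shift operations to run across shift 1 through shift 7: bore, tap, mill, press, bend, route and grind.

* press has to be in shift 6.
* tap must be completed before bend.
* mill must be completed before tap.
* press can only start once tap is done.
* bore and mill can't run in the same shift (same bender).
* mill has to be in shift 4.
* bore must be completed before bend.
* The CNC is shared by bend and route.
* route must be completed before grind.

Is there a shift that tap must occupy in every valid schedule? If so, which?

shift 5

mill is fixed at shift 4 and must come before tap, so tap is at least shift 5.
press is fixed at shift 6 and must come after tap, so tap is at most shift 5.
So tap must be shift 5.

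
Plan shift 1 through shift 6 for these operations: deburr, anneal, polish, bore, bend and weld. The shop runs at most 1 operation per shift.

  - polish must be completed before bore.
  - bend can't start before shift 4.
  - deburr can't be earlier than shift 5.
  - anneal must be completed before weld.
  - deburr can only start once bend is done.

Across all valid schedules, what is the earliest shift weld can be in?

shift 2

Precedence pushes weld to at least shift 2.
weld at shift 2 is achievable: deburr -> shift 5; polish -> shift 3; bend -> shift 4; weld -> shift 2; anneal -> shift 1; bore -> shift 6.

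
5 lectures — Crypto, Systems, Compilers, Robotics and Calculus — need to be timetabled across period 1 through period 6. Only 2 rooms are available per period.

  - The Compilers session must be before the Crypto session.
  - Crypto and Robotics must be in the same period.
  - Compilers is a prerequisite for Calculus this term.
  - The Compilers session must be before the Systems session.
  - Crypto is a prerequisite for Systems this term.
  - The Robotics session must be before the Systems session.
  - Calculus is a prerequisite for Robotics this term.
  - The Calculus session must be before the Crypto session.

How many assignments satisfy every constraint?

Splitting on Crypto: it can be period 3 (3), period 4 (6), period 5 (6). Listing each branch's schedules as (Systems, Compilers, Robotics, Calculus) by period number:
Crypto=period 3: (4,1,3,2) (5,1,3,2) (6,1,3,2) — 3.
Crypto=period 4: (5,1,4,2) (5,1,4,3) (5,2,4,3) (6,1,4,2) (6,1,4,3) (6,2,4,3) — 6.
Crypto=period 5: (6,1,5,2) (6,1,5,3) (6,1,5,4) (6,2,5,3) (6,2,5,4) (6,3,5,4) — 6.
Summing: 3 + 6 + 6 = 15.

15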